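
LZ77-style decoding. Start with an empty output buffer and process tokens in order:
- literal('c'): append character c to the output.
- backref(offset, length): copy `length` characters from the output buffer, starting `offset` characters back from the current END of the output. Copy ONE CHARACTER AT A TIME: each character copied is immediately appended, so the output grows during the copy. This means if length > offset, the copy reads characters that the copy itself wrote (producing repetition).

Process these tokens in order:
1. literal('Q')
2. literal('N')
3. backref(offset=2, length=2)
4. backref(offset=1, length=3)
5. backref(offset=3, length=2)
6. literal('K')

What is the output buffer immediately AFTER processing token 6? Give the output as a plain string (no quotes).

Answer: QNQNNNNNNK

Derivation:
Token 1: literal('Q'). Output: "Q"
Token 2: literal('N'). Output: "QN"
Token 3: backref(off=2, len=2). Copied 'QN' from pos 0. Output: "QNQN"
Token 4: backref(off=1, len=3) (overlapping!). Copied 'NNN' from pos 3. Output: "QNQNNNN"
Token 5: backref(off=3, len=2). Copied 'NN' from pos 4. Output: "QNQNNNNNN"
Token 6: literal('K'). Output: "QNQNNNNNNK"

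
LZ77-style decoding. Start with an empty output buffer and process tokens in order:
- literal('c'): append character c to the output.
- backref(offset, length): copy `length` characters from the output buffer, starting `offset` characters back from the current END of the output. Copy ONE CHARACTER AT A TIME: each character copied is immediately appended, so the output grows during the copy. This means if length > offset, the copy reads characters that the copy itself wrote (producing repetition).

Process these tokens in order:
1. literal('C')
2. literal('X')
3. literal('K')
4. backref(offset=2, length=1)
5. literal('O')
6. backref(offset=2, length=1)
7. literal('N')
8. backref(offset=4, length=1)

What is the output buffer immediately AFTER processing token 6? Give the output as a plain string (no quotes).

Answer: CXKXOX

Derivation:
Token 1: literal('C'). Output: "C"
Token 2: literal('X'). Output: "CX"
Token 3: literal('K'). Output: "CXK"
Token 4: backref(off=2, len=1). Copied 'X' from pos 1. Output: "CXKX"
Token 5: literal('O'). Output: "CXKXO"
Token 6: backref(off=2, len=1). Copied 'X' from pos 3. Output: "CXKXOX"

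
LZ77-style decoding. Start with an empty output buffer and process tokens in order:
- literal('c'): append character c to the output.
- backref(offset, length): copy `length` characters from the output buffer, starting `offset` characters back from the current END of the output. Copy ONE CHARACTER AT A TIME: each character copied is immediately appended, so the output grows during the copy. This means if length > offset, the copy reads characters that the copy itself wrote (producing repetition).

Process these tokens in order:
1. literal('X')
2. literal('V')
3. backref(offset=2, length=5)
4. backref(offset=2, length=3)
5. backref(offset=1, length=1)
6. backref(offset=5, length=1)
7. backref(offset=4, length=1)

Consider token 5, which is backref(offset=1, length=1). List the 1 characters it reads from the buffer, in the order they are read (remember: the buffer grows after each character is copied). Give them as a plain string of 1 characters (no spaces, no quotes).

Answer: V

Derivation:
Token 1: literal('X'). Output: "X"
Token 2: literal('V'). Output: "XV"
Token 3: backref(off=2, len=5) (overlapping!). Copied 'XVXVX' from pos 0. Output: "XVXVXVX"
Token 4: backref(off=2, len=3) (overlapping!). Copied 'VXV' from pos 5. Output: "XVXVXVXVXV"
Token 5: backref(off=1, len=1). Buffer before: "XVXVXVXVXV" (len 10)
  byte 1: read out[9]='V', append. Buffer now: "XVXVXVXVXVV"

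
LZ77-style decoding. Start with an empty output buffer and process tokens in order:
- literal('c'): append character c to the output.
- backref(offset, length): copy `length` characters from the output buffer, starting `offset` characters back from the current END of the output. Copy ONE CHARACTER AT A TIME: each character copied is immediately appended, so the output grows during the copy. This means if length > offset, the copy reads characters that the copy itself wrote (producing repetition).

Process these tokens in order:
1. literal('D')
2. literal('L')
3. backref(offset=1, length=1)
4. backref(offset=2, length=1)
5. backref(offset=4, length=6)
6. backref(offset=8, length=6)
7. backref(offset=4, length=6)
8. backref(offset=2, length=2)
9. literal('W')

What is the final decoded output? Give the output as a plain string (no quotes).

Answer: DLLLDLLLDLLLDLLLDLLLDLDLW

Derivation:
Token 1: literal('D'). Output: "D"
Token 2: literal('L'). Output: "DL"
Token 3: backref(off=1, len=1). Copied 'L' from pos 1. Output: "DLL"
Token 4: backref(off=2, len=1). Copied 'L' from pos 1. Output: "DLLL"
Token 5: backref(off=4, len=6) (overlapping!). Copied 'DLLLDL' from pos 0. Output: "DLLLDLLLDL"
Token 6: backref(off=8, len=6). Copied 'LLDLLL' from pos 2. Output: "DLLLDLLLDLLLDLLL"
Token 7: backref(off=4, len=6) (overlapping!). Copied 'DLLLDL' from pos 12. Output: "DLLLDLLLDLLLDLLLDLLLDL"
Token 8: backref(off=2, len=2). Copied 'DL' from pos 20. Output: "DLLLDLLLDLLLDLLLDLLLDLDL"
Token 9: literal('W'). Output: "DLLLDLLLDLLLDLLLDLLLDLDLW"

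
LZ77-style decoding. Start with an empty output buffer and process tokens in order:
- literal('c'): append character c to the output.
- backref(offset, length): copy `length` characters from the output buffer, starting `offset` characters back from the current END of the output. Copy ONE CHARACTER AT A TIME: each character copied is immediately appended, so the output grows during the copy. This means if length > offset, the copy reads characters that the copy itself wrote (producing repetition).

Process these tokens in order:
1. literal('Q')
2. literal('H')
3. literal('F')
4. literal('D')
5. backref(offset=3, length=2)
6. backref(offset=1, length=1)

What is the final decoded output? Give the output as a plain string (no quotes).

Token 1: literal('Q'). Output: "Q"
Token 2: literal('H'). Output: "QH"
Token 3: literal('F'). Output: "QHF"
Token 4: literal('D'). Output: "QHFD"
Token 5: backref(off=3, len=2). Copied 'HF' from pos 1. Output: "QHFDHF"
Token 6: backref(off=1, len=1). Copied 'F' from pos 5. Output: "QHFDHFF"

Answer: QHFDHFF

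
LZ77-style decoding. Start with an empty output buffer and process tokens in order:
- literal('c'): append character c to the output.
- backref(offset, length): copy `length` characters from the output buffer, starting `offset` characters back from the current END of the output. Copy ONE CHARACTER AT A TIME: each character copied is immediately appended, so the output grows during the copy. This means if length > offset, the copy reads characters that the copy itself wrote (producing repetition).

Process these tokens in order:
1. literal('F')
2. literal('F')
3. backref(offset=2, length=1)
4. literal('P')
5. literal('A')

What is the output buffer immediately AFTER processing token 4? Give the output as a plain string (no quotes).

Answer: FFFP

Derivation:
Token 1: literal('F'). Output: "F"
Token 2: literal('F'). Output: "FF"
Token 3: backref(off=2, len=1). Copied 'F' from pos 0. Output: "FFF"
Token 4: literal('P'). Output: "FFFP"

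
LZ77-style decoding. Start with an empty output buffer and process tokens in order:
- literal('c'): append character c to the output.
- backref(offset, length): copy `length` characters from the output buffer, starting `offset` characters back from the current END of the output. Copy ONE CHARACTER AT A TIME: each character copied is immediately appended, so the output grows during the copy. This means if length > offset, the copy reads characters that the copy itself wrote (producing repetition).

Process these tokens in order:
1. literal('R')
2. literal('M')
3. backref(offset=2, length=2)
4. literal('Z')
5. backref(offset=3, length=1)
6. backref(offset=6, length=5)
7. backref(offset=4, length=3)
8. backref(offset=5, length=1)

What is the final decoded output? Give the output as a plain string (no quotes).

Answer: RMRMZRRMRMZMRMM

Derivation:
Token 1: literal('R'). Output: "R"
Token 2: literal('M'). Output: "RM"
Token 3: backref(off=2, len=2). Copied 'RM' from pos 0. Output: "RMRM"
Token 4: literal('Z'). Output: "RMRMZ"
Token 5: backref(off=3, len=1). Copied 'R' from pos 2. Output: "RMRMZR"
Token 6: backref(off=6, len=5). Copied 'RMRMZ' from pos 0. Output: "RMRMZRRMRMZ"
Token 7: backref(off=4, len=3). Copied 'MRM' from pos 7. Output: "RMRMZRRMRMZMRM"
Token 8: backref(off=5, len=1). Copied 'M' from pos 9. Output: "RMRMZRRMRMZMRMM"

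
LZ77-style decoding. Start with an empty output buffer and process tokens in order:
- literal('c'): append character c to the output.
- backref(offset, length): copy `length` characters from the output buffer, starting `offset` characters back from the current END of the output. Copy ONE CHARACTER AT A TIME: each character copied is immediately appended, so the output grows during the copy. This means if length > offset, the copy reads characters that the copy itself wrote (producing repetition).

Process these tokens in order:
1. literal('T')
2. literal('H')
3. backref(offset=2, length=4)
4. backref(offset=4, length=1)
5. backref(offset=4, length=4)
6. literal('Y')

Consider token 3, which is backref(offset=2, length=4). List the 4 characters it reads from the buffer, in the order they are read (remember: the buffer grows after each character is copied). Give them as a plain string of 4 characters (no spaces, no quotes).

Answer: THTH

Derivation:
Token 1: literal('T'). Output: "T"
Token 2: literal('H'). Output: "TH"
Token 3: backref(off=2, len=4). Buffer before: "TH" (len 2)
  byte 1: read out[0]='T', append. Buffer now: "THT"
  byte 2: read out[1]='H', append. Buffer now: "THTH"
  byte 3: read out[2]='T', append. Buffer now: "THTHT"
  byte 4: read out[3]='H', append. Buffer now: "THTHTH"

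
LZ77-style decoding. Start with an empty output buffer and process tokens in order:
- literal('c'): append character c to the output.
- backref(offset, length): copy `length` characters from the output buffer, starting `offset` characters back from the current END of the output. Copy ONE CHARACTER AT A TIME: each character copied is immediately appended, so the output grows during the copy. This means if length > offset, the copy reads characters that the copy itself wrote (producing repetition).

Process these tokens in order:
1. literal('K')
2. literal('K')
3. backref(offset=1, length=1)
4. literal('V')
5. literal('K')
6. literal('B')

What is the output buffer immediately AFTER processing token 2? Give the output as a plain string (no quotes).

Answer: KK

Derivation:
Token 1: literal('K'). Output: "K"
Token 2: literal('K'). Output: "KK"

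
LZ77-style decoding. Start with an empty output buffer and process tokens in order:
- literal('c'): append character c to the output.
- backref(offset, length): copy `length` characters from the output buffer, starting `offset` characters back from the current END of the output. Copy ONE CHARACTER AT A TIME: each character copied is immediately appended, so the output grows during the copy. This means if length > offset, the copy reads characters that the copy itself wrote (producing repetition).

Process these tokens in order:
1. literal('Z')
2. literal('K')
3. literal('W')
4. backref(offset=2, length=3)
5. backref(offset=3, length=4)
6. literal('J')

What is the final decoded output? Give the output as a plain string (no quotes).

Token 1: literal('Z'). Output: "Z"
Token 2: literal('K'). Output: "ZK"
Token 3: literal('W'). Output: "ZKW"
Token 4: backref(off=2, len=3) (overlapping!). Copied 'KWK' from pos 1. Output: "ZKWKWK"
Token 5: backref(off=3, len=4) (overlapping!). Copied 'KWKK' from pos 3. Output: "ZKWKWKKWKK"
Token 6: literal('J'). Output: "ZKWKWKKWKKJ"

Answer: ZKWKWKKWKKJ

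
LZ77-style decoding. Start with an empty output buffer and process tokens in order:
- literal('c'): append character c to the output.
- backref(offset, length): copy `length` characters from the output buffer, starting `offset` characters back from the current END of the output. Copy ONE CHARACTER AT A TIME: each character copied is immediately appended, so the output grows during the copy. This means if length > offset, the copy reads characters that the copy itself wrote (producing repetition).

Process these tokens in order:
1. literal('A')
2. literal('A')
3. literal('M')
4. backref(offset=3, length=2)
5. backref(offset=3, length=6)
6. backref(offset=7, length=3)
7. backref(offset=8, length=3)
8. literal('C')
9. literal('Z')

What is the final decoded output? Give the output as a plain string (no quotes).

Token 1: literal('A'). Output: "A"
Token 2: literal('A'). Output: "AA"
Token 3: literal('M'). Output: "AAM"
Token 4: backref(off=3, len=2). Copied 'AA' from pos 0. Output: "AAMAA"
Token 5: backref(off=3, len=6) (overlapping!). Copied 'MAAMAA' from pos 2. Output: "AAMAAMAAMAA"
Token 6: backref(off=7, len=3). Copied 'AMA' from pos 4. Output: "AAMAAMAAMAAAMA"
Token 7: backref(off=8, len=3). Copied 'AAM' from pos 6. Output: "AAMAAMAAMAAAMAAAM"
Token 8: literal('C'). Output: "AAMAAMAAMAAAMAAAMC"
Token 9: literal('Z'). Output: "AAMAAMAAMAAAMAAAMCZ"

Answer: AAMAAMAAMAAAMAAAMCZ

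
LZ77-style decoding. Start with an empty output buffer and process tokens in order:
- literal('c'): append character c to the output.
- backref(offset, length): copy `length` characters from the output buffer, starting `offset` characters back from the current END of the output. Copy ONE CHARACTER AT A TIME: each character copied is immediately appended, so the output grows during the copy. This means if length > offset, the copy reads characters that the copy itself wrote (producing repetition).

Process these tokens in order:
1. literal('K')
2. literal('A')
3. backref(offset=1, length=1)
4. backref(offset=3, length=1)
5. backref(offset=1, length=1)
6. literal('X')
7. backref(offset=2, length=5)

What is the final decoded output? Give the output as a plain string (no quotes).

Token 1: literal('K'). Output: "K"
Token 2: literal('A'). Output: "KA"
Token 3: backref(off=1, len=1). Copied 'A' from pos 1. Output: "KAA"
Token 4: backref(off=3, len=1). Copied 'K' from pos 0. Output: "KAAK"
Token 5: backref(off=1, len=1). Copied 'K' from pos 3. Output: "KAAKK"
Token 6: literal('X'). Output: "KAAKKX"
Token 7: backref(off=2, len=5) (overlapping!). Copied 'KXKXK' from pos 4. Output: "KAAKKXKXKXK"

Answer: KAAKKXKXKXK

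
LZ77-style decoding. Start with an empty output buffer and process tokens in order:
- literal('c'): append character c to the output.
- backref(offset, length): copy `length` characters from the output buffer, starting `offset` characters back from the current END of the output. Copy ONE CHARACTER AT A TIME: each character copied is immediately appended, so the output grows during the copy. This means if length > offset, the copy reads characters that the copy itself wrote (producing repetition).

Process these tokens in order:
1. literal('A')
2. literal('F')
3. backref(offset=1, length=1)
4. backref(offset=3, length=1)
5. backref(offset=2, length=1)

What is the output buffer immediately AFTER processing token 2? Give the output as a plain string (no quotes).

Answer: AF

Derivation:
Token 1: literal('A'). Output: "A"
Token 2: literal('F'). Output: "AF"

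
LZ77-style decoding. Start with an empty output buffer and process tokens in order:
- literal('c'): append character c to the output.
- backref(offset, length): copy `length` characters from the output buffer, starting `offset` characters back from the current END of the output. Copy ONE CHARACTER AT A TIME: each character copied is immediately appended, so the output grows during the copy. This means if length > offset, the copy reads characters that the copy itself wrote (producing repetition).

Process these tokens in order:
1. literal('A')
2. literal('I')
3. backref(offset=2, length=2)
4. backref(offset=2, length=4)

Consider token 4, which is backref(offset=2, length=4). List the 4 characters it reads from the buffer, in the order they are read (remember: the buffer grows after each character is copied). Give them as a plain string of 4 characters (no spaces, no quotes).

Token 1: literal('A'). Output: "A"
Token 2: literal('I'). Output: "AI"
Token 3: backref(off=2, len=2). Copied 'AI' from pos 0. Output: "AIAI"
Token 4: backref(off=2, len=4). Buffer before: "AIAI" (len 4)
  byte 1: read out[2]='A', append. Buffer now: "AIAIA"
  byte 2: read out[3]='I', append. Buffer now: "AIAIAI"
  byte 3: read out[4]='A', append. Buffer now: "AIAIAIA"
  byte 4: read out[5]='I', append. Buffer now: "AIAIAIAI"

Answer: AIAI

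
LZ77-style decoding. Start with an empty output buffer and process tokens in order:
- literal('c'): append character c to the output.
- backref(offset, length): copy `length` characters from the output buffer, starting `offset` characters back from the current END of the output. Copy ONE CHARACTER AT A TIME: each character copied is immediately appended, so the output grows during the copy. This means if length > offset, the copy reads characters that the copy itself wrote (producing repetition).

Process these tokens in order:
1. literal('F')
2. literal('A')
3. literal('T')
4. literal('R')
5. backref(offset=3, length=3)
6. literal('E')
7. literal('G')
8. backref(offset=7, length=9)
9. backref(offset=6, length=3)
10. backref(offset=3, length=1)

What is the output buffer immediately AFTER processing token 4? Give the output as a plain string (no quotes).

Answer: FATR

Derivation:
Token 1: literal('F'). Output: "F"
Token 2: literal('A'). Output: "FA"
Token 3: literal('T'). Output: "FAT"
Token 4: literal('R'). Output: "FATR"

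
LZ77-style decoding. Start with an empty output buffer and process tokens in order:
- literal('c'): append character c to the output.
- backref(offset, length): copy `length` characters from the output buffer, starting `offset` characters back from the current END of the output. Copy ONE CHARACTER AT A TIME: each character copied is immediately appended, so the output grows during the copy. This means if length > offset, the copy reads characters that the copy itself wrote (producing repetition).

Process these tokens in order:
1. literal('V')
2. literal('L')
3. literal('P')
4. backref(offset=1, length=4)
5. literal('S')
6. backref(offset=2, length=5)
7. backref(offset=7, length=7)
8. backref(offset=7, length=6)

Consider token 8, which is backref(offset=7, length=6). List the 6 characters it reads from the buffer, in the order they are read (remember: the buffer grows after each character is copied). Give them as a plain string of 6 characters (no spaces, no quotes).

Answer: PSPSPS

Derivation:
Token 1: literal('V'). Output: "V"
Token 2: literal('L'). Output: "VL"
Token 3: literal('P'). Output: "VLP"
Token 4: backref(off=1, len=4) (overlapping!). Copied 'PPPP' from pos 2. Output: "VLPPPPP"
Token 5: literal('S'). Output: "VLPPPPPS"
Token 6: backref(off=2, len=5) (overlapping!). Copied 'PSPSP' from pos 6. Output: "VLPPPPPSPSPSP"
Token 7: backref(off=7, len=7). Copied 'PSPSPSP' from pos 6. Output: "VLPPPPPSPSPSPPSPSPSP"
Token 8: backref(off=7, len=6). Buffer before: "VLPPPPPSPSPSPPSPSPSP" (len 20)
  byte 1: read out[13]='P', append. Buffer now: "VLPPPPPSPSPSPPSPSPSPP"
  byte 2: read out[14]='S', append. Buffer now: "VLPPPPPSPSPSPPSPSPSPPS"
  byte 3: read out[15]='P', append. Buffer now: "VLPPPPPSPSPSPPSPSPSPPSP"
  byte 4: read out[16]='S', append. Buffer now: "VLPPPPPSPSPSPPSPSPSPPSPS"
  byte 5: read out[17]='P', append. Buffer now: "VLPPPPPSPSPSPPSPSPSPPSPSP"
  byte 6: read out[18]='S', append. Buffer now: "VLPPPPPSPSPSPPSPSPSPPSPSPS"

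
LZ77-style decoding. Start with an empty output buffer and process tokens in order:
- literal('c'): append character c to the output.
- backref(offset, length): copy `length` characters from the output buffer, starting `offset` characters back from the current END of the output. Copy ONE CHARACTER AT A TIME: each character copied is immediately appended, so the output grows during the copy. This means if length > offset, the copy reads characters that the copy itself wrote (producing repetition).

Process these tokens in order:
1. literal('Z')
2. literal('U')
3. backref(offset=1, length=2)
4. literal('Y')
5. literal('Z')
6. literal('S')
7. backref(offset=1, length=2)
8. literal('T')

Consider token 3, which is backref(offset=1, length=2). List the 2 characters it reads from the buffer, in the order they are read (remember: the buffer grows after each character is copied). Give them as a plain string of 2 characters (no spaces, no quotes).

Answer: UU

Derivation:
Token 1: literal('Z'). Output: "Z"
Token 2: literal('U'). Output: "ZU"
Token 3: backref(off=1, len=2). Buffer before: "ZU" (len 2)
  byte 1: read out[1]='U', append. Buffer now: "ZUU"
  byte 2: read out[2]='U', append. Buffer now: "ZUUU"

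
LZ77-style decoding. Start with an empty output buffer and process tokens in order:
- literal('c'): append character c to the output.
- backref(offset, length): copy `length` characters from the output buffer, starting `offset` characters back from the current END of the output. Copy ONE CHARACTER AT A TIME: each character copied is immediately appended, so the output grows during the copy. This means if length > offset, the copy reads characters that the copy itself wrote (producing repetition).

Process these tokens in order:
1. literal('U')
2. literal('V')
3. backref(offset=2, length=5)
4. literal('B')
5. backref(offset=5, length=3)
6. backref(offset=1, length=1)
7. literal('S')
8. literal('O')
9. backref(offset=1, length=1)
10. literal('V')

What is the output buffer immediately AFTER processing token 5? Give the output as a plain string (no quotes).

Token 1: literal('U'). Output: "U"
Token 2: literal('V'). Output: "UV"
Token 3: backref(off=2, len=5) (overlapping!). Copied 'UVUVU' from pos 0. Output: "UVUVUVU"
Token 4: literal('B'). Output: "UVUVUVUB"
Token 5: backref(off=5, len=3). Copied 'VUV' from pos 3. Output: "UVUVUVUBVUV"

Answer: UVUVUVUBVUV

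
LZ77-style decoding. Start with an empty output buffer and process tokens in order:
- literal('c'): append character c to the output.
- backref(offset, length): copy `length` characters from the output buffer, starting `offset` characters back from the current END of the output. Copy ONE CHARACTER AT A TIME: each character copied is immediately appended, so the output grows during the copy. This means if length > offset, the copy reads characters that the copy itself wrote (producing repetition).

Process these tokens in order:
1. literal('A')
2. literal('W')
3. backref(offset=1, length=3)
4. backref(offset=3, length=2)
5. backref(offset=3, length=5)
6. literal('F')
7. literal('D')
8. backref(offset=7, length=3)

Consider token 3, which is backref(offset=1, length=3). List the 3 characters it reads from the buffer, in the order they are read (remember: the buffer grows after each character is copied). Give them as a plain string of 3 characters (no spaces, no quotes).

Answer: WWW

Derivation:
Token 1: literal('A'). Output: "A"
Token 2: literal('W'). Output: "AW"
Token 3: backref(off=1, len=3). Buffer before: "AW" (len 2)
  byte 1: read out[1]='W', append. Buffer now: "AWW"
  byte 2: read out[2]='W', append. Buffer now: "AWWW"
  byte 3: read out[3]='W', append. Buffer now: "AWWWW"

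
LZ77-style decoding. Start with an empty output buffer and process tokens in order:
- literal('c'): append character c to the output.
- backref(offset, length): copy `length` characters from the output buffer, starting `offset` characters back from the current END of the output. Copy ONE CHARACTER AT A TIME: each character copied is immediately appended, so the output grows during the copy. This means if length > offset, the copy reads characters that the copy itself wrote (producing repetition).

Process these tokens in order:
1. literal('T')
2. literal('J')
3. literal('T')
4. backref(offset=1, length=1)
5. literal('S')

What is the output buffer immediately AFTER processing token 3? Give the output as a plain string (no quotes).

Token 1: literal('T'). Output: "T"
Token 2: literal('J'). Output: "TJ"
Token 3: literal('T'). Output: "TJT"

Answer: TJT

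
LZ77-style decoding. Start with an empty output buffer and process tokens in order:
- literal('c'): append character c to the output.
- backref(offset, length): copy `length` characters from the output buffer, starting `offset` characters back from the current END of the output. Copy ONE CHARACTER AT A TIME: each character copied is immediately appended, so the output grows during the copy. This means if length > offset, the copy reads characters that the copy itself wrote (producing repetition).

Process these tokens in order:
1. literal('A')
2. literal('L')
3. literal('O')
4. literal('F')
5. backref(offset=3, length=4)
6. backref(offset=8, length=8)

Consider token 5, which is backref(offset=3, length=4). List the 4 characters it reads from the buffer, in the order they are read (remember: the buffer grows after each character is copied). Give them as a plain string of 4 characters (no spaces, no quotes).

Token 1: literal('A'). Output: "A"
Token 2: literal('L'). Output: "AL"
Token 3: literal('O'). Output: "ALO"
Token 4: literal('F'). Output: "ALOF"
Token 5: backref(off=3, len=4). Buffer before: "ALOF" (len 4)
  byte 1: read out[1]='L', append. Buffer now: "ALOFL"
  byte 2: read out[2]='O', append. Buffer now: "ALOFLO"
  byte 3: read out[3]='F', append. Buffer now: "ALOFLOF"
  byte 4: read out[4]='L', append. Buffer now: "ALOFLOFL"

Answer: LOFL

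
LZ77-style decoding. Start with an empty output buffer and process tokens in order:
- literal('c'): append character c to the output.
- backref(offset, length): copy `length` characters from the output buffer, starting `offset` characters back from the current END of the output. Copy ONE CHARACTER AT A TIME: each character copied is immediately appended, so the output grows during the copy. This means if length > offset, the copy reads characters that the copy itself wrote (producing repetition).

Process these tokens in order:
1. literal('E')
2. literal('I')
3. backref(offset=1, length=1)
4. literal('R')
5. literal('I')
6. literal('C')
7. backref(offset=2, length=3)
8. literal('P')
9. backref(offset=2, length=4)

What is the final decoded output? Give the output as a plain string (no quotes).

Token 1: literal('E'). Output: "E"
Token 2: literal('I'). Output: "EI"
Token 3: backref(off=1, len=1). Copied 'I' from pos 1. Output: "EII"
Token 4: literal('R'). Output: "EIIR"
Token 5: literal('I'). Output: "EIIRI"
Token 6: literal('C'). Output: "EIIRIC"
Token 7: backref(off=2, len=3) (overlapping!). Copied 'ICI' from pos 4. Output: "EIIRICICI"
Token 8: literal('P'). Output: "EIIRICICIP"
Token 9: backref(off=2, len=4) (overlapping!). Copied 'IPIP' from pos 8. Output: "EIIRICICIPIPIP"

Answer: EIIRICICIPIPIP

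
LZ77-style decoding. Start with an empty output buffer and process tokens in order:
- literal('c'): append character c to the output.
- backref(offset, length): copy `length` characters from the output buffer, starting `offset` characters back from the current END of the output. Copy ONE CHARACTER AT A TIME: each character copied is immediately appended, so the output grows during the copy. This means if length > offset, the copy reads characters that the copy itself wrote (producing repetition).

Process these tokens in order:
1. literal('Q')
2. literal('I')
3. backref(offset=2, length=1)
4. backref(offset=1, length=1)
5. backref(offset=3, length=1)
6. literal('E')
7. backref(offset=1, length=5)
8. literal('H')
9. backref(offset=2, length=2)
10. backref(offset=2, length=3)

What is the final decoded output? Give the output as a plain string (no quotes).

Answer: QIQQIEEEEEEHEHEHE

Derivation:
Token 1: literal('Q'). Output: "Q"
Token 2: literal('I'). Output: "QI"
Token 3: backref(off=2, len=1). Copied 'Q' from pos 0. Output: "QIQ"
Token 4: backref(off=1, len=1). Copied 'Q' from pos 2. Output: "QIQQ"
Token 5: backref(off=3, len=1). Copied 'I' from pos 1. Output: "QIQQI"
Token 6: literal('E'). Output: "QIQQIE"
Token 7: backref(off=1, len=5) (overlapping!). Copied 'EEEEE' from pos 5. Output: "QIQQIEEEEEE"
Token 8: literal('H'). Output: "QIQQIEEEEEEH"
Token 9: backref(off=2, len=2). Copied 'EH' from pos 10. Output: "QIQQIEEEEEEHEH"
Token 10: backref(off=2, len=3) (overlapping!). Copied 'EHE' from pos 12. Output: "QIQQIEEEEEEHEHEHE"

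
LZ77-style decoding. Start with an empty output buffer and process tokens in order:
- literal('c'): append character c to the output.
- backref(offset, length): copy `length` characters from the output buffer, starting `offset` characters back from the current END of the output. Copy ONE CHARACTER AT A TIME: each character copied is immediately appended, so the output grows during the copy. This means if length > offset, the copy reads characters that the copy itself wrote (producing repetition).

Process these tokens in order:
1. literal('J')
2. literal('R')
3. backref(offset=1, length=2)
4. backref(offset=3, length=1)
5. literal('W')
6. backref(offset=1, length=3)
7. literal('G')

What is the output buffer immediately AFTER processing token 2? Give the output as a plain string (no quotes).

Answer: JR

Derivation:
Token 1: literal('J'). Output: "J"
Token 2: literal('R'). Output: "JR"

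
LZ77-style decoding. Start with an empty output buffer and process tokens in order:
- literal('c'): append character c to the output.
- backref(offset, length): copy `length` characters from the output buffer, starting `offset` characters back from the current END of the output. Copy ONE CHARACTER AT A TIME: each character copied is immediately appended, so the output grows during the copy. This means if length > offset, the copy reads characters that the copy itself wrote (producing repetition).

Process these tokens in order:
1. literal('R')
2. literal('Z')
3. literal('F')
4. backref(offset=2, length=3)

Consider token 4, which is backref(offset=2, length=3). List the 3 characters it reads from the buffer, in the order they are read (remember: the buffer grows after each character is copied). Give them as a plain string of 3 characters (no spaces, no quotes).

Answer: ZFZ

Derivation:
Token 1: literal('R'). Output: "R"
Token 2: literal('Z'). Output: "RZ"
Token 3: literal('F'). Output: "RZF"
Token 4: backref(off=2, len=3). Buffer before: "RZF" (len 3)
  byte 1: read out[1]='Z', append. Buffer now: "RZFZ"
  byte 2: read out[2]='F', append. Buffer now: "RZFZF"
  byte 3: read out[3]='Z', append. Buffer now: "RZFZFZ"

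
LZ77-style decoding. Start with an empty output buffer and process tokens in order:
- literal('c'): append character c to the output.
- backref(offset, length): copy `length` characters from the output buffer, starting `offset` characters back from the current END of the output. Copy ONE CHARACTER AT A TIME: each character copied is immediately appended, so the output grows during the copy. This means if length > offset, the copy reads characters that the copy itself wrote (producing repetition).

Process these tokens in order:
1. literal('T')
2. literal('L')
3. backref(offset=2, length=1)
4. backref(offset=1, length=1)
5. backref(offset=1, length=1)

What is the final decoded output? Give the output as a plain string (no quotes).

Token 1: literal('T'). Output: "T"
Token 2: literal('L'). Output: "TL"
Token 3: backref(off=2, len=1). Copied 'T' from pos 0. Output: "TLT"
Token 4: backref(off=1, len=1). Copied 'T' from pos 2. Output: "TLTT"
Token 5: backref(off=1, len=1). Copied 'T' from pos 3. Output: "TLTTT"

Answer: TLTTT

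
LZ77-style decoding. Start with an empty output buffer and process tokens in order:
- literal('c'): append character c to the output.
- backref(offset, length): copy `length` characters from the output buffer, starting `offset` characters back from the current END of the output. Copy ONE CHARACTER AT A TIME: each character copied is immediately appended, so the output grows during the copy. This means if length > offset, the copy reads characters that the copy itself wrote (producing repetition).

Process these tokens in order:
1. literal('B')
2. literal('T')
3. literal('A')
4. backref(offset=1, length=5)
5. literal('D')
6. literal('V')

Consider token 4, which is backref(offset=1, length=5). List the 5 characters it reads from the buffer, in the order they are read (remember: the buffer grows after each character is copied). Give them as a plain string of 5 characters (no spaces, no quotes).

Answer: AAAAA

Derivation:
Token 1: literal('B'). Output: "B"
Token 2: literal('T'). Output: "BT"
Token 3: literal('A'). Output: "BTA"
Token 4: backref(off=1, len=5). Buffer before: "BTA" (len 3)
  byte 1: read out[2]='A', append. Buffer now: "BTAA"
  byte 2: read out[3]='A', append. Buffer now: "BTAAA"
  byte 3: read out[4]='A', append. Buffer now: "BTAAAA"
  byte 4: read out[5]='A', append. Buffer now: "BTAAAAA"
  byte 5: read out[6]='A', append. Buffer now: "BTAAAAAA"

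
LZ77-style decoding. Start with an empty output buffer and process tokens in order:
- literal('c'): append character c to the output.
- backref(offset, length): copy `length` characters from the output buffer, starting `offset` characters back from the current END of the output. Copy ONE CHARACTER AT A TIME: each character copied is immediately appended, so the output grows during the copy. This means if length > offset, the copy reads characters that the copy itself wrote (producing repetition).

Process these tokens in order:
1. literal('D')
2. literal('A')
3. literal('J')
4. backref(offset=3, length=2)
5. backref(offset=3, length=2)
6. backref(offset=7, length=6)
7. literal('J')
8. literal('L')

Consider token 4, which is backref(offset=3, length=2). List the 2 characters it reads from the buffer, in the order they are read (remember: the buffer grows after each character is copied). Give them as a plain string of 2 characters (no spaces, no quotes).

Answer: DA

Derivation:
Token 1: literal('D'). Output: "D"
Token 2: literal('A'). Output: "DA"
Token 3: literal('J'). Output: "DAJ"
Token 4: backref(off=3, len=2). Buffer before: "DAJ" (len 3)
  byte 1: read out[0]='D', append. Buffer now: "DAJD"
  byte 2: read out[1]='A', append. Buffer now: "DAJDA"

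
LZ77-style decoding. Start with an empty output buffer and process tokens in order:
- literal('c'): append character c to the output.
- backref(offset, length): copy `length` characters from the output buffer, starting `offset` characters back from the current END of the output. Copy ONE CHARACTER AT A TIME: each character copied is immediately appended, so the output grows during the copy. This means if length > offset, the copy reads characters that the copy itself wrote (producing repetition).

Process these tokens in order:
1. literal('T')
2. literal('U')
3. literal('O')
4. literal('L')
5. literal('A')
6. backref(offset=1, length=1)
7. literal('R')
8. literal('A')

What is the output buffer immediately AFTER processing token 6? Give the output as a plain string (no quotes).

Token 1: literal('T'). Output: "T"
Token 2: literal('U'). Output: "TU"
Token 3: literal('O'). Output: "TUO"
Token 4: literal('L'). Output: "TUOL"
Token 5: literal('A'). Output: "TUOLA"
Token 6: backref(off=1, len=1). Copied 'A' from pos 4. Output: "TUOLAA"

Answer: TUOLAA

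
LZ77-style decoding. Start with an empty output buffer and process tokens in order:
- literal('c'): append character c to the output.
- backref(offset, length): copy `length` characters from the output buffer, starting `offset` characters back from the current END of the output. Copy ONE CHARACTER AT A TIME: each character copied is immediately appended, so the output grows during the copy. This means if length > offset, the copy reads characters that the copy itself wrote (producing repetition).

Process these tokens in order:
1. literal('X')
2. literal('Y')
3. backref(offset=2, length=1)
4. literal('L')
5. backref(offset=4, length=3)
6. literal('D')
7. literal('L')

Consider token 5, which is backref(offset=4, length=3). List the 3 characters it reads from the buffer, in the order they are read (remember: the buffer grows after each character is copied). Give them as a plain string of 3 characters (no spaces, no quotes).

Token 1: literal('X'). Output: "X"
Token 2: literal('Y'). Output: "XY"
Token 3: backref(off=2, len=1). Copied 'X' from pos 0. Output: "XYX"
Token 4: literal('L'). Output: "XYXL"
Token 5: backref(off=4, len=3). Buffer before: "XYXL" (len 4)
  byte 1: read out[0]='X', append. Buffer now: "XYXLX"
  byte 2: read out[1]='Y', append. Buffer now: "XYXLXY"
  byte 3: read out[2]='X', append. Buffer now: "XYXLXYX"

Answer: XYX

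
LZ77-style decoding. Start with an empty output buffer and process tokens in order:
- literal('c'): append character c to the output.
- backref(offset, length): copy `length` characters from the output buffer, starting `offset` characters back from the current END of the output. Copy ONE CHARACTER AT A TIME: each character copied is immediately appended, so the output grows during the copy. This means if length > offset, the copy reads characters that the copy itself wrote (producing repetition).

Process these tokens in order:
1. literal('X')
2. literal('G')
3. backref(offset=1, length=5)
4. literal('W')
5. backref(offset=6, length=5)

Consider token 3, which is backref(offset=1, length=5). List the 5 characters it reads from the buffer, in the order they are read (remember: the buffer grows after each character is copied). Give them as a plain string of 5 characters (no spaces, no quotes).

Answer: GGGGG

Derivation:
Token 1: literal('X'). Output: "X"
Token 2: literal('G'). Output: "XG"
Token 3: backref(off=1, len=5). Buffer before: "XG" (len 2)
  byte 1: read out[1]='G', append. Buffer now: "XGG"
  byte 2: read out[2]='G', append. Buffer now: "XGGG"
  byte 3: read out[3]='G', append. Buffer now: "XGGGG"
  byte 4: read out[4]='G', append. Buffer now: "XGGGGG"
  byte 5: read out[5]='G', append. Buffer now: "XGGGGGG"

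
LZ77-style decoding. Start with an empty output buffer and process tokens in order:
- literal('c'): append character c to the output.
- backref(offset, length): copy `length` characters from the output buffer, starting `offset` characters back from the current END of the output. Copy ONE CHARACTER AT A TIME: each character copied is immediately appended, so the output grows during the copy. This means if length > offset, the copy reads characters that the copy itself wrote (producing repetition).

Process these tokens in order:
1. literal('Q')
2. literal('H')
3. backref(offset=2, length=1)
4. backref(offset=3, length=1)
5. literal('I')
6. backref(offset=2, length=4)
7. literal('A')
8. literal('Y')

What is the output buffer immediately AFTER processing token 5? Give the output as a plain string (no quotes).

Token 1: literal('Q'). Output: "Q"
Token 2: literal('H'). Output: "QH"
Token 3: backref(off=2, len=1). Copied 'Q' from pos 0. Output: "QHQ"
Token 4: backref(off=3, len=1). Copied 'Q' from pos 0. Output: "QHQQ"
Token 5: literal('I'). Output: "QHQQI"

Answer: QHQQI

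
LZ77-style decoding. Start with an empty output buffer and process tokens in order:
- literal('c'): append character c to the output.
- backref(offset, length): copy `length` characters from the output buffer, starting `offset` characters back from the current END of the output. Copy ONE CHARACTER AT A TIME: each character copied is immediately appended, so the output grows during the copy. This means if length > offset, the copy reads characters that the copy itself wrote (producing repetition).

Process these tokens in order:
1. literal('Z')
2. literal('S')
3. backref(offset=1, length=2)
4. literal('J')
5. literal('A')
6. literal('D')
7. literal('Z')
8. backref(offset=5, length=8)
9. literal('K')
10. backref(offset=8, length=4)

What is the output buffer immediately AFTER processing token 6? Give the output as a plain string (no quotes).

Answer: ZSSSJAD

Derivation:
Token 1: literal('Z'). Output: "Z"
Token 2: literal('S'). Output: "ZS"
Token 3: backref(off=1, len=2) (overlapping!). Copied 'SS' from pos 1. Output: "ZSSS"
Token 4: literal('J'). Output: "ZSSSJ"
Token 5: literal('A'). Output: "ZSSSJA"
Token 6: literal('D'). Output: "ZSSSJAD"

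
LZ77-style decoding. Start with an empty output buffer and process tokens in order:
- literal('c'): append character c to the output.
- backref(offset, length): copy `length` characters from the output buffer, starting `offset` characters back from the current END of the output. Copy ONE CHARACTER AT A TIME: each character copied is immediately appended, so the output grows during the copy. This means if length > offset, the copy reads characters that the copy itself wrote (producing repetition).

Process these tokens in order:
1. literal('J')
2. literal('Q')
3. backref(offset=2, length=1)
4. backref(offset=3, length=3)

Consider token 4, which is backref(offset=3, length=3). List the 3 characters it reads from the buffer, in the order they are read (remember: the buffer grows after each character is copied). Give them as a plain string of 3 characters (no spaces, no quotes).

Token 1: literal('J'). Output: "J"
Token 2: literal('Q'). Output: "JQ"
Token 3: backref(off=2, len=1). Copied 'J' from pos 0. Output: "JQJ"
Token 4: backref(off=3, len=3). Buffer before: "JQJ" (len 3)
  byte 1: read out[0]='J', append. Buffer now: "JQJJ"
  byte 2: read out[1]='Q', append. Buffer now: "JQJJQ"
  byte 3: read out[2]='J', append. Buffer now: "JQJJQJ"

Answer: JQJ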